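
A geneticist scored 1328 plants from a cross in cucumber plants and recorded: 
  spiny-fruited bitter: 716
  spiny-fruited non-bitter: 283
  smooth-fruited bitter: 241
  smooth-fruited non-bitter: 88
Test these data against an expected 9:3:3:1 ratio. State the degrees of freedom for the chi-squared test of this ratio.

3

A goodness-of-fit test with 4 phenotype classes has df = 4 − 1 = 3.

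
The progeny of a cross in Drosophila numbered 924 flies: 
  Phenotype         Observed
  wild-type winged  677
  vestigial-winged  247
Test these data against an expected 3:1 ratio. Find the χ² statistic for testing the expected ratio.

Under the 3:1 hypothesis (Σ ratio = 4, N = 924):
  wild-type winged: 924 × 3/4 = 693
  vestigial-winged: 924 × 1/4 = 231
χ² = Σ (O − E)² / E
  wild-type winged: (677 − 693)² / 693 = 0.3694
  vestigial-winged: (247 − 231)² / 231 = 1.1082
χ² = 0.3694 + 1.1082 = 1.4776 ≈ 1.478

1.478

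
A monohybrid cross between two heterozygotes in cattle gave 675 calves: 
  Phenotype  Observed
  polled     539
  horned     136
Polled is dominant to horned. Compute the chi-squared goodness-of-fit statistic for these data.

8.475

For a monohybrid cross between heterozygotes with complete dominance, the expected phenotypic ratio is 3:1.
Under the 3:1 hypothesis (Σ ratio = 4, N = 675):
  polled: 675 × 3/4 = 506.25
  horned: 675 × 1/4 = 168.75
χ² = Σ (O − E)² / E
  polled: (539 − 506.25)² / 506.25 = 2.1186
  horned: (136 − 168.75)² / 168.75 = 6.3559
χ² = 2.1186 + 6.3559 = 8.4745 ≈ 8.475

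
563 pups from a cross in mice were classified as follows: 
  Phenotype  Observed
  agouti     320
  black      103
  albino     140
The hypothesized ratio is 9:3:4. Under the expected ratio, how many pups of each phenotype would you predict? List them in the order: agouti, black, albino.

Expected counts for N = 563 under a 9:3:4 ratio (total parts = 16):
  agouti: 563 × 9/16 = 316.6875
  black: 563 × 3/16 = 105.5625
  albino: 563 × 4/16 = 140.75

316.6875, 105.5625, 140.75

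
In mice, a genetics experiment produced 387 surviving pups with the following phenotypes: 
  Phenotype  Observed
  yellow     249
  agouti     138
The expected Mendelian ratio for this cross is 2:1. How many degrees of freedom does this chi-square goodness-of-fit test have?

A goodness-of-fit test with 2 phenotype classes has df = 2 − 1 = 1.

1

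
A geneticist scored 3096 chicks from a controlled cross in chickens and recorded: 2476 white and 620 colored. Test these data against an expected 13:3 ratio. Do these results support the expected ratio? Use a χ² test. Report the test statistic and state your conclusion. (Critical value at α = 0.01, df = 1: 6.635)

Under the 13:3 hypothesis (Σ ratio = 16, N = 3096):
  white: 3096 × 13/16 = 2515.5
  colored: 3096 × 3/16 = 580.5
χ² = Σ (O − E)² / E
  white: (2476 − 2515.5)² / 2515.5 = 0.6203
  colored: (620 − 580.5)² / 580.5 = 2.6878
χ² = 0.6203 + 2.6878 = 3.3081 ≈ 3.308
Degrees of freedom = 2 − 1 = 1; critical value at α = 0.01 is 6.635.
Since 3.308 < 6.635, we fail to reject the null hypothesis — the data are consistent with the 13:3 ratio.

3.308; consistent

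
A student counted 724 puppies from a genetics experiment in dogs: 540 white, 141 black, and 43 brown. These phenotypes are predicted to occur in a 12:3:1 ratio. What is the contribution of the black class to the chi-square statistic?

0.203

Expected counts for N = 724 under a 12:3:1 ratio (total parts = 16):
  white: 724 × 12/16 = 543
  black: 724 × 3/16 = 135.75
  brown: 724 × 1/16 = 45.25
Contribution of black: (141 − 135.75)² / 135.75 = 0.2030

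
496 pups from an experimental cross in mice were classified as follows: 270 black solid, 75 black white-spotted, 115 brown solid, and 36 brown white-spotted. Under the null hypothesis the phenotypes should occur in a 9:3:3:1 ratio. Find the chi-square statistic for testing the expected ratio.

Under the 9:3:3:1 hypothesis (Σ ratio = 16, N = 496):
  black solid: 496 × 9/16 = 279
  black white-spotted: 496 × 3/16 = 93
  brown solid: 496 × 3/16 = 93
  brown white-spotted: 496 × 1/16 = 31
χ² = Σ (O − E)² / E
  black solid: (270 − 279)² / 279 = 0.2903
  black white-spotted: (75 − 93)² / 93 = 3.4839
  brown solid: (115 − 93)² / 93 = 5.2043
  brown white-spotted: (36 − 31)² / 31 = 0.8065
χ² = 0.2903 + 3.4839 + 5.2043 + 0.8065 = 9.785

9.785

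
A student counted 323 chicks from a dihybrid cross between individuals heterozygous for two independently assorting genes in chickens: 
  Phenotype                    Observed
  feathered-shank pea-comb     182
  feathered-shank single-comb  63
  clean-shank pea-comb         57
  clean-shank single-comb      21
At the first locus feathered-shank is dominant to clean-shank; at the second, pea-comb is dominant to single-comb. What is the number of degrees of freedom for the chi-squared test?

A dihybrid F₂ with independent assortment and complete dominance at both loci gives a 9:3:3:1 phenotypic ratio.
A goodness-of-fit test with 4 phenotype classes has df = 4 − 1 = 3.

3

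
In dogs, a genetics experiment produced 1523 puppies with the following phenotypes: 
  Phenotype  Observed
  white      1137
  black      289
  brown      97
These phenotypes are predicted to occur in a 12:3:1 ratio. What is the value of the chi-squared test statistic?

0.100

Under the 12:3:1 hypothesis (Σ ratio = 16, N = 1523):
  white: 1523 × 12/16 = 1142.25
  black: 1523 × 3/16 = 285.5625
  brown: 1523 × 1/16 = 95.1875
χ² = Σ (O − E)² / E
  white: (1137 − 1142.25)² / 1142.25 = 0.0241
  black: (289 − 285.5625)² / 285.5625 = 0.0414
  brown: (97 − 95.1875)² / 95.1875 = 0.0345
χ² = 0.0241 + 0.0414 + 0.0345 = 0.100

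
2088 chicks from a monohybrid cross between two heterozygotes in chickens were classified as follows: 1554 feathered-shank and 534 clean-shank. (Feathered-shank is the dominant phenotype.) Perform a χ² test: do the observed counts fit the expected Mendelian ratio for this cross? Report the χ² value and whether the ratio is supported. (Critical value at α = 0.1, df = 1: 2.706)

For a monohybrid cross between heterozygotes with complete dominance, the expected phenotypic ratio is 3:1.
Under the 3:1 hypothesis (Σ ratio = 4, N = 2088):
  feathered-shank: 2088 × 3/4 = 1566
  clean-shank: 2088 × 1/4 = 522
χ² = Σ (O − E)² / E
  feathered-shank: (1554 − 1566)² / 1566 = 0.0920
  clean-shank: (534 − 522)² / 522 = 0.2759
χ² = 0.0920 + 0.2759 = 0.3679 ≈ 0.368
Degrees of freedom = 2 − 1 = 1; critical value at α = 0.1 is 2.706.
Since 0.368 < 2.706, we fail to reject the null hypothesis — the data are consistent with the 3:1 ratio.

0.368; consistent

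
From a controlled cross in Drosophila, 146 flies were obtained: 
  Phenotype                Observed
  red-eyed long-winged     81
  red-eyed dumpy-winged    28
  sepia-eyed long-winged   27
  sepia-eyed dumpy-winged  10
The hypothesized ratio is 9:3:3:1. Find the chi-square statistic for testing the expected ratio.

0.119

Under the 9:3:3:1 hypothesis (Σ ratio = 16, N = 146):
  red-eyed long-winged: 146 × 9/16 = 82.125
  red-eyed dumpy-winged: 146 × 3/16 = 27.375
  sepia-eyed long-winged: 146 × 3/16 = 27.375
  sepia-eyed dumpy-winged: 146 × 1/16 = 9.125
χ² = Σ (O − E)² / E
  red-eyed long-winged: (81 − 82.125)² / 82.125 = 0.0154
  red-eyed dumpy-winged: (28 − 27.375)² / 27.375 = 0.0143
  sepia-eyed long-winged: (27 − 27.375)² / 27.375 = 0.0051
  sepia-eyed dumpy-winged: (10 − 9.125)² / 9.125 = 0.0839
χ² = 0.0154 + 0.0143 + 0.0051 + 0.0839 = 0.1187 ≈ 0.119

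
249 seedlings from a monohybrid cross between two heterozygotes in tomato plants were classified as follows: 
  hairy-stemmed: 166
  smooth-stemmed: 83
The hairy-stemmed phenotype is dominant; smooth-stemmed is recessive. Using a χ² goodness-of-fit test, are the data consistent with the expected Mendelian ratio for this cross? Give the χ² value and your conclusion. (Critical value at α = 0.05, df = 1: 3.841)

For a monohybrid cross between heterozygotes with complete dominance, the expected phenotypic ratio is 3:1.
The 3:1 ratio has 4 parts, so with N = 249 the expected counts are:
  hairy-stemmed: 249 × 3/4 = 186.75
  smooth-stemmed: 249 × 1/4 = 62.25
χ² = Σ (O − E)² / E
  hairy-stemmed: (166 − 186.75)² / 186.75 = 2.3056
  smooth-stemmed: (83 − 62.25)² / 62.25 = 6.9167
χ² = 2.3056 + 6.9167 = 9.2223 ≈ 9.222
Degrees of freedom = 2 − 1 = 1; critical value at α = 0.05 is 3.841.
Since 9.222 > 3.841, we reject the null hypothesis — the data do not fit the 3:1 ratio.

9.222; not consistent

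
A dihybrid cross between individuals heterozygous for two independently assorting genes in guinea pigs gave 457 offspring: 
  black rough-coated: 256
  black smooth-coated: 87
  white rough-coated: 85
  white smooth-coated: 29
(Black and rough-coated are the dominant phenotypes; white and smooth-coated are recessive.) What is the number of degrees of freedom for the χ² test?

A dihybrid F₂ with independent assortment and complete dominance at both loci gives a 9:3:3:1 phenotypic ratio.
A goodness-of-fit test with 4 phenotype classes has df = 4 − 1 = 3.

3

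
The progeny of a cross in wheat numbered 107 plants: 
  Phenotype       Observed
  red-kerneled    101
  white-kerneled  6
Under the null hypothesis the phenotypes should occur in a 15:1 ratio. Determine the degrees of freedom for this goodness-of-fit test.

1

A goodness-of-fit test with 2 phenotype classes has df = 2 − 1 = 1.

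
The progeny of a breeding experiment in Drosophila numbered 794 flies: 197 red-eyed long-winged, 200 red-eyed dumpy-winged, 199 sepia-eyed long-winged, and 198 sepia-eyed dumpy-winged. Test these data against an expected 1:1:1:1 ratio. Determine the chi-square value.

0.025

The 1:1:1:1 ratio has 4 parts, so with N = 794 the expected counts are:
  red-eyed long-winged: 794 × 1/4 = 198.5
  red-eyed dumpy-winged: 794 × 1/4 = 198.5
  sepia-eyed long-winged: 794 × 1/4 = 198.5
  sepia-eyed dumpy-winged: 794 × 1/4 = 198.5
χ² = Σ (O − E)² / E
  red-eyed long-winged: (197 − 198.5)² / 198.5 = 0.0113
  red-eyed dumpy-winged: (200 − 198.5)² / 198.5 = 0.0113
  sepia-eyed long-winged: (199 − 198.5)² / 198.5 = 0.0013
  sepia-eyed dumpy-winged: (198 − 198.5)² / 198.5 = 0.0013
χ² = 0.0113 + 0.0113 + 0.0013 + 0.0013 = 0.0252 ≈ 0.025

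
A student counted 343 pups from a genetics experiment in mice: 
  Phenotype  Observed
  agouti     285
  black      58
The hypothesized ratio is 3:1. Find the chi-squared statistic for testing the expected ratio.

11.974

Expected counts for N = 343 under a 3:1 ratio (total parts = 4):
  agouti: 343 × 3/4 = 257.25
  black: 343 × 1/4 = 85.75
χ² = Σ (O − E)² / E
  agouti: (285 − 257.25)² / 257.25 = 2.9934
  black: (58 − 85.75)² / 85.75 = 8.9803
χ² = 2.9934 + 8.9803 = 11.9737 ≈ 11.974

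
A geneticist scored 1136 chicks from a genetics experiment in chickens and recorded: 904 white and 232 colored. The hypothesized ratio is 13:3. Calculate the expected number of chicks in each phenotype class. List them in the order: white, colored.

923, 213

Under the 13:3 hypothesis (Σ ratio = 16, N = 1136):
  white: 1136 × 13/16 = 923
  colored: 1136 × 3/16 = 213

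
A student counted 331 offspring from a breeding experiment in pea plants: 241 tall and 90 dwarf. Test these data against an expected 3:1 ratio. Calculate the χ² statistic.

The 3:1 ratio has 4 parts, so with N = 331 the expected counts are:
  tall: 331 × 3/4 = 248.25
  dwarf: 331 × 1/4 = 82.75
χ² = Σ (O − E)² / E
  tall: (241 − 248.25)² / 248.25 = 0.2117
  dwarf: (90 − 82.75)² / 82.75 = 0.6352
χ² = 0.2117 + 0.6352 = 0.8469 ≈ 0.847

0.847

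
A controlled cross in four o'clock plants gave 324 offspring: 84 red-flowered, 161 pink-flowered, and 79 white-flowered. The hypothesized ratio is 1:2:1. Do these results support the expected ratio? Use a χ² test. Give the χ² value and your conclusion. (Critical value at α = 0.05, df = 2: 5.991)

0.167; consistent

The 1:2:1 ratio has 4 parts, so with N = 324 the expected counts are:
  red-flowered: 324 × 1/4 = 81
  pink-flowered: 324 × 2/4 = 162
  white-flowered: 324 × 1/4 = 81
χ² = Σ (O − E)² / E
  red-flowered: (84 − 81)² / 81 = 0.1111
  pink-flowered: (161 − 162)² / 162 = 0.0062
  white-flowered: (79 − 81)² / 81 = 0.0494
χ² = 0.1111 + 0.0062 + 0.0494 = 0.1667 ≈ 0.167
Degrees of freedom = 3 − 1 = 2; critical value at α = 0.05 is 5.991.
Since 0.167 < 5.991, we fail to reject the null hypothesis — the data are consistent with the 1:2:1 ratio.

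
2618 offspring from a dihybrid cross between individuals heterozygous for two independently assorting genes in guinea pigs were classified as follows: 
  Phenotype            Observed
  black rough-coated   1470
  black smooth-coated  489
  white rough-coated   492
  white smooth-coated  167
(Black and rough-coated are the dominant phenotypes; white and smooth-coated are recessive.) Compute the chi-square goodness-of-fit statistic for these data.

A dihybrid F₂ with independent assortment and complete dominance at both loci gives a 9:3:3:1 phenotypic ratio.
Under the 9:3:3:1 hypothesis (Σ ratio = 16, N = 2618):
  black rough-coated: 2618 × 9/16 = 1472.625
  black smooth-coated: 2618 × 3/16 = 490.875
  white rough-coated: 2618 × 3/16 = 490.875
  white smooth-coated: 2618 × 1/16 = 163.625
χ² = Σ (O − E)² / E
  black rough-coated: (1470 − 1472.625)² / 1472.625 = 0.0047
  black smooth-coated: (489 − 490.875)² / 490.875 = 0.0072
  white rough-coated: (492 − 490.875)² / 490.875 = 0.0026
  white smooth-coated: (167 − 163.625)² / 163.625 = 0.0696
χ² = 0.0047 + 0.0072 + 0.0026 + 0.0696 = 0.0841 ≈ 0.084

0.084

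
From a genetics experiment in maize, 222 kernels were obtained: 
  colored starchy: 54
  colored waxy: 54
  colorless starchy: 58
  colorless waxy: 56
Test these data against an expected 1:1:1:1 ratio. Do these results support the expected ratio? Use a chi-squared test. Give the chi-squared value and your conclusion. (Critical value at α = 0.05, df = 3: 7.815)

The 1:1:1:1 ratio has 4 parts, so with N = 222 the expected counts are:
  colored starchy: 222 × 1/4 = 55.5
  colored waxy: 222 × 1/4 = 55.5
  colorless starchy: 222 × 1/4 = 55.5
  colorless waxy: 222 × 1/4 = 55.5
χ² = Σ (O − E)² / E
  colored starchy: (54 − 55.5)² / 55.5 = 0.0405
  colored waxy: (54 − 55.5)² / 55.5 = 0.0405
  colorless starchy: (58 − 55.5)² / 55.5 = 0.1126
  colorless waxy: (56 − 55.5)² / 55.5 = 0.0045
χ² = 0.0405 + 0.0405 + 0.1126 + 0.0045 = 0.1981 ≈ 0.198
Degrees of freedom = 4 − 1 = 3; critical value at α = 0.05 is 7.815.
Since 0.198 < 7.815, we fail to reject the null hypothesis — the data are consistent with the 1:1:1:1 ratio.

0.198; consistent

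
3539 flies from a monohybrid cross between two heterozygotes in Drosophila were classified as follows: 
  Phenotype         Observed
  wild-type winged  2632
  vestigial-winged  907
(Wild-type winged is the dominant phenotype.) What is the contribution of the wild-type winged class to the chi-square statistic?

0.187

For a monohybrid cross between heterozygotes with complete dominance, the expected phenotypic ratio is 3:1.
Expected counts for N = 3539 under a 3:1 ratio (total parts = 4):
  wild-type winged: 3539 × 3/4 = 2654.25
  vestigial-winged: 3539 × 1/4 = 884.75
Contribution of wild-type winged: (2632 − 2654.25)² / 2654.25 = 0.1865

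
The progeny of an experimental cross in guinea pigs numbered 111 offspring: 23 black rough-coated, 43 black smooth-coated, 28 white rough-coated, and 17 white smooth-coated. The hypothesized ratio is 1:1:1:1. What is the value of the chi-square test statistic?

The 1:1:1:1 ratio has 4 parts, so with N = 111 the expected counts are:
  black rough-coated: 111 × 1/4 = 27.75
  black smooth-coated: 111 × 1/4 = 27.75
  white rough-coated: 111 × 1/4 = 27.75
  white smooth-coated: 111 × 1/4 = 27.75
χ² = Σ (O − E)² / E
  black rough-coated: (23 − 27.75)² / 27.75 = 0.8131
  black smooth-coated: (43 − 27.75)² / 27.75 = 8.3806
  white rough-coated: (28 − 27.75)² / 27.75 = 0.0023
  white smooth-coated: (17 − 27.75)² / 27.75 = 4.1644
χ² = 0.8131 + 8.3806 + 0.0023 + 4.1644 = 13.3604 ≈ 13.360

13.360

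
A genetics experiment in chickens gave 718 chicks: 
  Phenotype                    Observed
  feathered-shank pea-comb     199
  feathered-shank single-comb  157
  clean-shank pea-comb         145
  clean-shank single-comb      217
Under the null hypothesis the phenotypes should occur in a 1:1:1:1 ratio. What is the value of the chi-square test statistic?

19.404

The 1:1:1:1 ratio has 4 parts, so with N = 718 the expected counts are:
  feathered-shank pea-comb: 718 × 1/4 = 179.5
  feathered-shank single-comb: 718 × 1/4 = 179.5
  clean-shank pea-comb: 718 × 1/4 = 179.5
  clean-shank single-comb: 718 × 1/4 = 179.5
χ² = Σ (O − E)² / E
  feathered-shank pea-comb: (199 − 179.5)² / 179.5 = 2.1184
  feathered-shank single-comb: (157 − 179.5)² / 179.5 = 2.8203
  clean-shank pea-comb: (145 − 179.5)² / 179.5 = 6.6309
  clean-shank single-comb: (217 − 179.5)² / 179.5 = 7.8343
χ² = 2.1184 + 2.8203 + 6.6309 + 7.8343 = 19.4039 ≈ 19.404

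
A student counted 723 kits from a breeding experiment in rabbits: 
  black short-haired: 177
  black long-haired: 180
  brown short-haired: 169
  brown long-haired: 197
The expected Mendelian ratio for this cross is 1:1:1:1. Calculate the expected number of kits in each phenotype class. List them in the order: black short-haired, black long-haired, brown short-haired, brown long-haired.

Under the 1:1:1:1 hypothesis (Σ ratio = 4, N = 723):
  black short-haired: 723 × 1/4 = 180.75
  black long-haired: 723 × 1/4 = 180.75
  brown short-haired: 723 × 1/4 = 180.75
  brown long-haired: 723 × 1/4 = 180.75

180.75, 180.75, 180.75, 180.75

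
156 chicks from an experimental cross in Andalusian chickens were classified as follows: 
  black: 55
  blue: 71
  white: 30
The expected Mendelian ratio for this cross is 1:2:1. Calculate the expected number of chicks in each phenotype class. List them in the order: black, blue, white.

Total ratio parts = 4. Expected numbers out of 156:
  black: 156 × 1/4 = 39
  blue: 156 × 2/4 = 78
  white: 156 × 1/4 = 39

39, 78, 39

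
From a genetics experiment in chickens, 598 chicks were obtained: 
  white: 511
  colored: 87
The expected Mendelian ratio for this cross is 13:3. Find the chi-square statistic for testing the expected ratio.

6.929

The 13:3 ratio has 16 parts, so with N = 598 the expected counts are:
  white: 598 × 13/16 = 485.875
  colored: 598 × 3/16 = 112.125
χ² = Σ (O − E)² / E
  white: (511 − 485.875)² / 485.875 = 1.2992
  colored: (87 − 112.125)² / 112.125 = 5.6300
χ² = 1.2992 + 5.6300 = 6.9292 ≈ 6.929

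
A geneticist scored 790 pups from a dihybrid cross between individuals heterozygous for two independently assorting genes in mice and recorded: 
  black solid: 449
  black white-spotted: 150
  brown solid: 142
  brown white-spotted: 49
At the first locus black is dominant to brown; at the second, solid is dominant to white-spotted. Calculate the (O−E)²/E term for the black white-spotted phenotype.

A dihybrid F₂ with independent assortment and complete dominance at both loci gives a 9:3:3:1 phenotypic ratio.
The 9:3:3:1 ratio has 16 parts, so with N = 790 the expected counts are:
  black solid: 790 × 9/16 = 444.375
  black white-spotted: 790 × 3/16 = 148.125
  brown solid: 790 × 3/16 = 148.125
  brown white-spotted: 790 × 1/16 = 49.375
Contribution of black white-spotted: (150 − 148.125)² / 148.125 = 0.0237

0.024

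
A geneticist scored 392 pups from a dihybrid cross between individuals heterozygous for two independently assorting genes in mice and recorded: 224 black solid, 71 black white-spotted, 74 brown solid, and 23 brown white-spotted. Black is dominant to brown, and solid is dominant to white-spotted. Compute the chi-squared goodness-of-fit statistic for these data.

0.236

A dihybrid F₂ with independent assortment and complete dominance at both loci gives a 9:3:3:1 phenotypic ratio.
Under the 9:3:3:1 hypothesis (Σ ratio = 16, N = 392):
  black solid: 392 × 9/16 = 220.5
  black white-spotted: 392 × 3/16 = 73.5
  brown solid: 392 × 3/16 = 73.5
  brown white-spotted: 392 × 1/16 = 24.5
χ² = Σ (O − E)² / E
  black solid: (224 − 220.5)² / 220.5 = 0.0556
  black white-spotted: (71 − 73.5)² / 73.5 = 0.0850
  brown solid: (74 − 73.5)² / 73.5 = 0.0034
  brown white-spotted: (23 − 24.5)² / 24.5 = 0.0918
χ² = 0.0556 + 0.0850 + 0.0034 + 0.0918 = 0.2358 ≈ 0.236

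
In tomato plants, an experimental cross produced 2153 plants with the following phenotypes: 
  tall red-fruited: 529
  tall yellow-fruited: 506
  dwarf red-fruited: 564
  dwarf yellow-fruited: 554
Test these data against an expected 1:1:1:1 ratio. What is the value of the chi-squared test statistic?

3.784

Under the 1:1:1:1 hypothesis (Σ ratio = 4, N = 2153):
  tall red-fruited: 2153 × 1/4 = 538.25
  tall yellow-fruited: 2153 × 1/4 = 538.25
  dwarf red-fruited: 2153 × 1/4 = 538.25
  dwarf yellow-fruited: 2153 × 1/4 = 538.25
χ² = Σ (O − E)² / E
  tall red-fruited: (529 − 538.25)² / 538.25 = 0.1590
  tall yellow-fruited: (506 − 538.25)² / 538.25 = 1.9323
  dwarf red-fruited: (564 − 538.25)² / 538.25 = 1.2319
  dwarf yellow-fruited: (554 − 538.25)² / 538.25 = 0.4609
χ² = 0.1590 + 1.9323 + 1.2319 + 0.4609 = 3.7841 ≈ 3.784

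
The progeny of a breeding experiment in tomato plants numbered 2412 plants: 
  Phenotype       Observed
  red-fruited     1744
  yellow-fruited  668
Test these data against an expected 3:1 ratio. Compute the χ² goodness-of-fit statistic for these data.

Total ratio parts = 4. Expected numbers out of 2412:
  red-fruited: 2412 × 3/4 = 1809
  yellow-fruited: 2412 × 1/4 = 603
χ² = Σ (O − E)² / E
  red-fruited: (1744 − 1809)² / 1809 = 2.3355
  yellow-fruited: (668 − 603)² / 603 = 7.0066
χ² = 2.3355 + 7.0066 = 9.3421 ≈ 9.342

9.342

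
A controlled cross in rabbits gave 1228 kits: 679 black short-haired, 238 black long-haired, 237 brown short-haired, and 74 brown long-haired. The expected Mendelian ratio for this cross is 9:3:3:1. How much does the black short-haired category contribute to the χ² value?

Total ratio parts = 16. Expected numbers out of 1228:
  black short-haired: 1228 × 9/16 = 690.75
  black long-haired: 1228 × 3/16 = 230.25
  brown short-haired: 1228 × 3/16 = 230.25
  brown long-haired: 1228 × 1/16 = 76.75
Contribution of black short-haired: (679 − 690.75)² / 690.75 = 0.1999

0.200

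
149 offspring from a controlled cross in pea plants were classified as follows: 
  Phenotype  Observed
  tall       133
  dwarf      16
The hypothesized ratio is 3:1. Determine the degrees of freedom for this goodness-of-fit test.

1

A goodness-of-fit test with 2 phenotype classes has df = 2 − 1 = 1.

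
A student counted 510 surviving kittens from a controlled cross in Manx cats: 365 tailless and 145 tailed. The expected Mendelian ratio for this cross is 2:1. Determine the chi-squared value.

5.515

The 2:1 ratio has 3 parts, so with N = 510 the expected counts are:
  tailless: 510 × 2/3 = 340
  tailed: 510 × 1/3 = 170
χ² = Σ (O − E)² / E
  tailless: (365 − 340)² / 340 = 1.8382
  tailed: (145 − 170)² / 170 = 3.6765
χ² = 1.8382 + 3.6765 = 5.5147 ≈ 5.515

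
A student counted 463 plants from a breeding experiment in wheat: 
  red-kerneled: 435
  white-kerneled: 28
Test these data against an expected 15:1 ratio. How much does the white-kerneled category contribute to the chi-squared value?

0.030

Expected counts for N = 463 under a 15:1 ratio (total parts = 16):
  red-kerneled: 463 × 15/16 = 434.0625
  white-kerneled: 463 × 1/16 = 28.9375
Contribution of white-kerneled: (28 − 28.9375)² / 28.9375 = 0.0304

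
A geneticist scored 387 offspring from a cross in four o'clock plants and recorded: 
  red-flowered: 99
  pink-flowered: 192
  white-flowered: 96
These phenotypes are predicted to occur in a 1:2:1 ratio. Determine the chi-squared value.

Under the 1:2:1 hypothesis (Σ ratio = 4, N = 387):
  red-flowered: 387 × 1/4 = 96.75
  pink-flowered: 387 × 2/4 = 193.5
  white-flowered: 387 × 1/4 = 96.75
χ² = Σ (O − E)² / E
  red-flowered: (99 − 96.75)² / 96.75 = 0.0523
  pink-flowered: (192 − 193.5)² / 193.5 = 0.0116
  white-flowered: (96 − 96.75)² / 96.75 = 0.0058
χ² = 0.0523 + 0.0116 + 0.0058 = 0.0697 ≈ 0.070

0.070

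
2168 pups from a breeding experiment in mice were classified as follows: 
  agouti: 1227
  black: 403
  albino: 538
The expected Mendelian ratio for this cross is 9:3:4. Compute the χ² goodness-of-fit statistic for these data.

Under the 9:3:4 hypothesis (Σ ratio = 16, N = 2168):
  agouti: 2168 × 9/16 = 1219.5
  black: 2168 × 3/16 = 406.5
  albino: 2168 × 4/16 = 542
χ² = Σ (O − E)² / E
  agouti: (1227 − 1219.5)² / 1219.5 = 0.0461
  black: (403 − 406.5)² / 406.5 = 0.0301
  albino: (538 − 542)² / 542 = 0.0295
χ² = 0.0461 + 0.0301 + 0.0295 = 0.1057 ≈ 0.106

0.106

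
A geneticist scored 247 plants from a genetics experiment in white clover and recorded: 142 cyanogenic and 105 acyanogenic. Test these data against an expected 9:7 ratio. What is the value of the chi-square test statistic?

The 9:7 ratio has 16 parts, so with N = 247 the expected counts are:
  cyanogenic: 247 × 9/16 = 138.9375
  acyanogenic: 247 × 7/16 = 108.0625
χ² = Σ (O − E)² / E
  cyanogenic: (142 − 138.9375)² / 138.9375 = 0.0675
  acyanogenic: (105 − 108.0625)² / 108.0625 = 0.0868
χ² = 0.0675 + 0.0868 = 0.1543 ≈ 0.154

0.154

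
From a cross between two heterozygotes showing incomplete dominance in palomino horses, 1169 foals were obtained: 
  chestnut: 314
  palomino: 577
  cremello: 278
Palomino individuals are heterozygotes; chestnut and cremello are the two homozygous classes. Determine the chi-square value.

With incomplete dominance, a heterozygote × heterozygote cross gives a 1:2:1 phenotypic ratio.
Under the 1:2:1 hypothesis (Σ ratio = 4, N = 1169):
  chestnut: 1169 × 1/4 = 292.25
  palomino: 1169 × 2/4 = 584.5
  cremello: 1169 × 1/4 = 292.25
χ² = Σ (O − E)² / E
  chestnut: (314 − 292.25)² / 292.25 = 1.6187
  palomino: (577 − 584.5)² / 584.5 = 0.0962
  cremello: (278 − 292.25)² / 292.25 = 0.6948
χ² = 1.6187 + 0.0962 + 0.6948 = 2.4097 ≈ 2.410

2.410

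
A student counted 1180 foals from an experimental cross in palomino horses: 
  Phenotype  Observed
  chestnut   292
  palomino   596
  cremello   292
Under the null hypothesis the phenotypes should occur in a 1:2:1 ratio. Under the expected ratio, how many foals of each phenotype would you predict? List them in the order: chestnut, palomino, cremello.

295, 590, 295

Total ratio parts = 4. Expected numbers out of 1180:
  chestnut: 1180 × 1/4 = 295
  palomino: 1180 × 2/4 = 590
  cremello: 1180 × 1/4 = 295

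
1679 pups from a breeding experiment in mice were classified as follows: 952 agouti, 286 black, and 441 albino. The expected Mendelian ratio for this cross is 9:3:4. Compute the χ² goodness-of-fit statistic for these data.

3.773

The 9:3:4 ratio has 16 parts, so with N = 1679 the expected counts are:
  agouti: 1679 × 9/16 = 944.4375
  black: 1679 × 3/16 = 314.8125
  albino: 1679 × 4/16 = 419.75
χ² = Σ (O − E)² / E
  agouti: (952 − 944.4375)² / 944.4375 = 0.0606
  black: (286 − 314.8125)² / 314.8125 = 2.6370
  albino: (441 − 419.75)² / 419.75 = 1.0758
χ² = 0.0606 + 2.6370 + 1.0758 = 3.7734 ≈ 3.773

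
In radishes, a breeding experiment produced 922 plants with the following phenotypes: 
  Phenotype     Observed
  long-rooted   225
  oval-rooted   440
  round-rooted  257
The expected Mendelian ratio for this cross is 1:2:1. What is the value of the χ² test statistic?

The 1:2:1 ratio has 4 parts, so with N = 922 the expected counts are:
  long-rooted: 922 × 1/4 = 230.5
  oval-rooted: 922 × 2/4 = 461
  round-rooted: 922 × 1/4 = 230.5
χ² = Σ (O − E)² / E
  long-rooted: (225 − 230.5)² / 230.5 = 0.1312
  oval-rooted: (440 − 461)² / 461 = 0.9566
  round-rooted: (257 − 230.5)² / 230.5 = 3.0466
χ² = 0.1312 + 0.9566 + 3.0466 = 4.1344 ≈ 4.134

4.134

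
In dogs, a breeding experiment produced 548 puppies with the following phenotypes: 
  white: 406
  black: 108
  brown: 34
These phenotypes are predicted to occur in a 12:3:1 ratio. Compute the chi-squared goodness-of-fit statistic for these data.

0.331

Under the 12:3:1 hypothesis (Σ ratio = 16, N = 548):
  white: 548 × 12/16 = 411
  black: 548 × 3/16 = 102.75
  brown: 548 × 1/16 = 34.25
χ² = Σ (O − E)² / E
  white: (406 − 411)² / 411 = 0.0608
  black: (108 − 102.75)² / 102.75 = 0.2682
  brown: (34 − 34.25)² / 34.25 = 0.0018
χ² = 0.0608 + 0.2682 + 0.0018 = 0.3308 ≈ 0.331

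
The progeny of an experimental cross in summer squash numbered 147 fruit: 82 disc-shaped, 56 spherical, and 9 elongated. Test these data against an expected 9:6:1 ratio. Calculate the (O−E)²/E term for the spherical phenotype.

Under the 9:6:1 hypothesis (Σ ratio = 16, N = 147):
  disc-shaped: 147 × 9/16 = 82.6875
  spherical: 147 × 6/16 = 55.125
  elongated: 147 × 1/16 = 9.1875
Contribution of spherical: (56 − 55.125)² / 55.125 = 0.0139

0.014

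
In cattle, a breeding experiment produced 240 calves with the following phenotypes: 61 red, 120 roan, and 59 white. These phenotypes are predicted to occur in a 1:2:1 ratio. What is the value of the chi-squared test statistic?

Total ratio parts = 4. Expected numbers out of 240:
  red: 240 × 1/4 = 60
  roan: 240 × 2/4 = 120
  white: 240 × 1/4 = 60
χ² = Σ (O − E)² / E
  red: (61 − 60)² / 60 = 0.0167
  roan: (120 − 120)² / 120 = 0.0000
  white: (59 − 60)² / 60 = 0.0167
χ² = 0.0167 + 0.0000 + 0.0167 = 0.0334 ≈ 0.033

0.033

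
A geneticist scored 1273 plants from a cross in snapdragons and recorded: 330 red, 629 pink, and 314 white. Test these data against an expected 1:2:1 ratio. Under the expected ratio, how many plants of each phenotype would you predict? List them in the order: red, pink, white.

The 1:2:1 ratio has 4 parts, so with N = 1273 the expected counts are:
  red: 1273 × 1/4 = 318.25
  pink: 1273 × 2/4 = 636.5
  white: 1273 × 1/4 = 318.25

318.25, 636.5, 318.25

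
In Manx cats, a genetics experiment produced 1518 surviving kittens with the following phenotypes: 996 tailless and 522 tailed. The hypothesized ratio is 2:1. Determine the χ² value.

0.759

The 2:1 ratio has 3 parts, so with N = 1518 the expected counts are:
  tailless: 1518 × 2/3 = 1012
  tailed: 1518 × 1/3 = 506
χ² = Σ (O − E)² / E
  tailless: (996 − 1012)² / 1012 = 0.2530
  tailed: (522 − 506)² / 506 = 0.5059
χ² = 0.2530 + 0.5059 = 0.7589 ≈ 0.759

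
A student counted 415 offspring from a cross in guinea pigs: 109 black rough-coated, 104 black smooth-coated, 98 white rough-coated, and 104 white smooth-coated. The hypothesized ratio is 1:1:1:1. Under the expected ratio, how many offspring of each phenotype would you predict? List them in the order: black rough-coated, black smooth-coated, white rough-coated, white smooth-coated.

Expected counts for N = 415 under a 1:1:1:1 ratio (total parts = 4):
  black rough-coated: 415 × 1/4 = 103.75
  black smooth-coated: 415 × 1/4 = 103.75
  white rough-coated: 415 × 1/4 = 103.75
  white smooth-coated: 415 × 1/4 = 103.75

103.75, 103.75, 103.75, 103.75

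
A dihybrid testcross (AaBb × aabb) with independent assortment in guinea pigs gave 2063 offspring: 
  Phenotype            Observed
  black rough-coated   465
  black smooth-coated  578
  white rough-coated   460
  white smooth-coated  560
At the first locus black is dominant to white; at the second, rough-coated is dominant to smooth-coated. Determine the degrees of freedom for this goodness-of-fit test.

A dihybrid testcross with independent assortment gives a 1:1:1:1 ratio.
A goodness-of-fit test with 4 phenotype classes has df = 4 − 1 = 3.

3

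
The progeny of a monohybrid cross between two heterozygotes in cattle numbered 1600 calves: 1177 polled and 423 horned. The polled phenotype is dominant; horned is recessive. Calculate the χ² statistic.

For a monohybrid cross between heterozygotes with complete dominance, the expected phenotypic ratio is 3:1.
Under the 3:1 hypothesis (Σ ratio = 4, N = 1600):
  polled: 1600 × 3/4 = 1200
  horned: 1600 × 1/4 = 400
χ² = Σ (O − E)² / E
  polled: (1177 − 1200)² / 1200 = 0.4408
  horned: (423 − 400)² / 400 = 1.3225
χ² = 0.4408 + 1.3225 = 1.7633 ≈ 1.763

1.763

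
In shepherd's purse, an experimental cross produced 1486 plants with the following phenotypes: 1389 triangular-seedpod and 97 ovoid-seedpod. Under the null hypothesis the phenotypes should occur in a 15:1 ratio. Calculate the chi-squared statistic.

0.195

The 15:1 ratio has 16 parts, so with N = 1486 the expected counts are:
  triangular-seedpod: 1486 × 15/16 = 1393.125
  ovoid-seedpod: 1486 × 1/16 = 92.875
χ² = Σ (O − E)² / E
  triangular-seedpod: (1389 − 1393.125)² / 1393.125 = 0.0122
  ovoid-seedpod: (97 − 92.875)² / 92.875 = 0.1832
χ² = 0.0122 + 0.1832 = 0.1954 ≈ 0.195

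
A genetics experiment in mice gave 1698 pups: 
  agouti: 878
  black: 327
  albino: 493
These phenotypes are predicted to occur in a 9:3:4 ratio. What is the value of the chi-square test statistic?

The 9:3:4 ratio has 16 parts, so with N = 1698 the expected counts are:
  agouti: 1698 × 9/16 = 955.125
  black: 1698 × 3/16 = 318.375
  albino: 1698 × 4/16 = 424.5
χ² = Σ (O − E)² / E
  agouti: (878 − 955.125)² / 955.125 = 6.2277
  black: (327 − 318.375)² / 318.375 = 0.2337
  albino: (493 − 424.5)² / 424.5 = 11.0536
χ² = 6.2277 + 0.2337 + 11.0536 = 17.515

17.515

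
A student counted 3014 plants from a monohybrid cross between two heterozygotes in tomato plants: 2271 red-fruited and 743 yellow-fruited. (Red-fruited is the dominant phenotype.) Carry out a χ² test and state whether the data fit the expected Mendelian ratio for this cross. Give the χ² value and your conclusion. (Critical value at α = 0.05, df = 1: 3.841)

For a monohybrid cross between heterozygotes with complete dominance, the expected phenotypic ratio is 3:1.
Under the 3:1 hypothesis (Σ ratio = 4, N = 3014):
  red-fruited: 3014 × 3/4 = 2260.5
  yellow-fruited: 3014 × 1/4 = 753.5
χ² = Σ (O − E)² / E
  red-fruited: (2271 − 2260.5)² / 2260.5 = 0.0488
  yellow-fruited: (743 − 753.5)² / 753.5 = 0.1463
χ² = 0.0488 + 0.1463 = 0.1951 ≈ 0.195
Degrees of freedom = 2 − 1 = 1; critical value at α = 0.05 is 3.841.
Since 0.195 < 3.841, we fail to reject the null hypothesis — the data are consistent with the 3:1 ratio.

0.195; consistent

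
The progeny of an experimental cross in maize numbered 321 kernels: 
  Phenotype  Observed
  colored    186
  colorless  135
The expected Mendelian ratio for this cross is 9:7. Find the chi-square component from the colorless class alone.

Under the 9:7 hypothesis (Σ ratio = 16, N = 321):
  colored: 321 × 9/16 = 180.5625
  colorless: 321 × 7/16 = 140.4375
Contribution of colorless: (135 − 140.4375)² / 140.4375 = 0.2105

0.211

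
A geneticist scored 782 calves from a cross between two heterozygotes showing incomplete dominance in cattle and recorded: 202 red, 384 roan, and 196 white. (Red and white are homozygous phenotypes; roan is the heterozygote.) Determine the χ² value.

With incomplete dominance, a heterozygote × heterozygote cross gives a 1:2:1 phenotypic ratio.
Expected counts for N = 782 under a 1:2:1 ratio (total parts = 4):
  red: 782 × 1/4 = 195.5
  roan: 782 × 2/4 = 391
  white: 782 × 1/4 = 195.5
χ² = Σ (O − E)² / E
  red: (202 − 195.5)² / 195.5 = 0.2161
  roan: (384 − 391)² / 391 = 0.1253
  white: (196 − 195.5)² / 195.5 = 0.0013
χ² = 0.2161 + 0.1253 + 0.0013 = 0.3427 ≈ 0.343

0.343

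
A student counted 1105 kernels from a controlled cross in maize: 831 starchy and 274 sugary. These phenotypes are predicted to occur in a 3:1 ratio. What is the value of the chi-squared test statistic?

Under the 3:1 hypothesis (Σ ratio = 4, N = 1105):
  starchy: 1105 × 3/4 = 828.75
  sugary: 1105 × 1/4 = 276.25
χ² = Σ (O − E)² / E
  starchy: (831 − 828.75)² / 828.75 = 0.0061
  sugary: (274 − 276.25)² / 276.25 = 0.0183
χ² = 0.0061 + 0.0183 = 0.0244 ≈ 0.024

0.024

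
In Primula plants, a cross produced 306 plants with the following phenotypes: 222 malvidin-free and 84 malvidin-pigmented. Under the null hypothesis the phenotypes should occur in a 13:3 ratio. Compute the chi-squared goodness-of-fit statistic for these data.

15.207

The 13:3 ratio has 16 parts, so with N = 306 the expected counts are:
  malvidin-free: 306 × 13/16 = 248.625
  malvidin-pigmented: 306 × 3/16 = 57.375
χ² = Σ (O − E)² / E
  malvidin-free: (222 − 248.625)² / 248.625 = 2.8512
  malvidin-pigmented: (84 − 57.375)² / 57.375 = 12.3554
χ² = 2.8512 + 12.3554 = 15.2066 ≈ 15.207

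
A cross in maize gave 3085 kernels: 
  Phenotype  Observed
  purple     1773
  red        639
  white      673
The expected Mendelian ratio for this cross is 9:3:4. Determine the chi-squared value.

Under the 9:3:4 hypothesis (Σ ratio = 16, N = 3085):
  purple: 3085 × 9/16 = 1735.3125
  red: 3085 × 3/16 = 578.4375
  white: 3085 × 4/16 = 771.25
χ² = Σ (O − E)² / E
  purple: (1773 − 1735.3125)² / 1735.3125 = 0.8185
  red: (639 − 578.4375)² / 578.4375 = 6.3409
  white: (673 − 771.25)² / 771.25 = 12.5161
χ² = 0.8185 + 6.3409 + 12.5161 = 19.6755 ≈ 19.676

19.676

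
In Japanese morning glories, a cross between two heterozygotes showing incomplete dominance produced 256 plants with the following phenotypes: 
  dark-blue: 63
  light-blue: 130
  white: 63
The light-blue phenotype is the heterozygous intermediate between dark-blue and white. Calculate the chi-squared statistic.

0.062

With incomplete dominance, a heterozygote × heterozygote cross gives a 1:2:1 phenotypic ratio.
Total ratio parts = 4. Expected numbers out of 256:
  dark-blue: 256 × 1/4 = 64
  light-blue: 256 × 2/4 = 128
  white: 256 × 1/4 = 64
χ² = Σ (O − E)² / E
  dark-blue: (63 − 64)² / 64 = 0.0156
  light-blue: (130 − 128)² / 128 = 0.0312
  white: (63 − 64)² / 64 = 0.0156
χ² = 0.0156 + 0.0312 + 0.0156 = 0.0624 ≈ 0.062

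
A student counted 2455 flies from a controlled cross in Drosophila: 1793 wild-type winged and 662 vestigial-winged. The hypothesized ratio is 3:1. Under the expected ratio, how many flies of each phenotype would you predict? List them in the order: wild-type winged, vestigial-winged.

1841.25, 613.75

The 3:1 ratio has 4 parts, so with N = 2455 the expected counts are:
  wild-type winged: 2455 × 3/4 = 1841.25
  vestigial-winged: 2455 × 1/4 = 613.75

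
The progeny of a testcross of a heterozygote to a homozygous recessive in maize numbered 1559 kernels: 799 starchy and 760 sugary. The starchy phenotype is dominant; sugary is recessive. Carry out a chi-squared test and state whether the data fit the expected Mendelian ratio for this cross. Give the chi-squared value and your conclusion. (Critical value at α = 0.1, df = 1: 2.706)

A testcross of a heterozygote (Aa × aa) gives a 1:1 phenotypic ratio.
Expected counts for N = 1559 under a 1:1 ratio (total parts = 2):
  starchy: 1559 × 1/2 = 779.5
  sugary: 1559 × 1/2 = 779.5
χ² = Σ (O − E)² / E
  starchy: (799 − 779.5)² / 779.5 = 0.4878
  sugary: (760 − 779.5)² / 779.5 = 0.4878
χ² = 0.4878 + 0.4878 = 0.9756 ≈ 0.976
Degrees of freedom = 2 − 1 = 1; critical value at α = 0.1 is 2.706.
Since 0.976 < 2.706, we fail to reject the null hypothesis — the data are consistent with the 1:1 ratio.

0.976; consistent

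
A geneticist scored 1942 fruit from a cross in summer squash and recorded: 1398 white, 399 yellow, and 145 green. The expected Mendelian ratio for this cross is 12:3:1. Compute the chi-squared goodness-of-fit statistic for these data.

10.288

Expected counts for N = 1942 under a 12:3:1 ratio (total parts = 16):
  white: 1942 × 12/16 = 1456.5
  yellow: 1942 × 3/16 = 364.125
  green: 1942 × 1/16 = 121.375
χ² = Σ (O − E)² / E
  white: (1398 − 1456.5)² / 1456.5 = 2.3496
  yellow: (399 − 364.125)² / 364.125 = 3.3402
  green: (145 − 121.375)² / 121.375 = 4.5985
χ² = 2.3496 + 3.3402 + 4.5985 = 10.2883 ≈ 10.288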